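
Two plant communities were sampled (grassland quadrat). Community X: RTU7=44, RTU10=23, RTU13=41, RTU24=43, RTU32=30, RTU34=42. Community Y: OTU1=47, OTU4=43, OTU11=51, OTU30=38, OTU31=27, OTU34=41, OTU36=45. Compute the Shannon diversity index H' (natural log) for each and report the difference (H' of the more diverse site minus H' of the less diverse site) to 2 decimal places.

Community X: N=223, proportions 0.1973, 0.1031, 0.1839, 0.1928, 0.1345, 0.1883, giving H' = 1.7676 (working shown to 4 dp, full precision carried).
Community Y: N=292, proportions 0.161, 0.1473, 0.1747, 0.1301, 0.0925, 0.1404, 0.1541, giving H' = 1.9302.
Difference = |1.7676 − 1.9302| = 0.1626, i.e. 0.16 to 2 decimal places.

0.16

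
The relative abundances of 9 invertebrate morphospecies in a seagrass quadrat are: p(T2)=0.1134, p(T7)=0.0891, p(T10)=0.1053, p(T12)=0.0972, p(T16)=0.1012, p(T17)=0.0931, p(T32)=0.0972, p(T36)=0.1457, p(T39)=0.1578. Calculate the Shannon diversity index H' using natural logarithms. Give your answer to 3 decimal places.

2.177

Each pᵢ ln pᵢ term (working shown to 5 dp, full precision carried): 0.1134×(-2.17683)=-0.24685, 0.0891×(-2.41800)=-0.21544, 0.1053×(-2.25094)=-0.23702, 0.0972×(-2.33098)=-0.22657, 0.1012×(-2.29066)=-0.23181, 0.0931×(-2.37408)=-0.22103, 0.0972×(-2.33098)=-0.22657, 0.1457×(-1.92621)=-0.28065, 0.1578×(-1.84643)=-0.29137.
Sum = -2.17732, so H' = 2.177.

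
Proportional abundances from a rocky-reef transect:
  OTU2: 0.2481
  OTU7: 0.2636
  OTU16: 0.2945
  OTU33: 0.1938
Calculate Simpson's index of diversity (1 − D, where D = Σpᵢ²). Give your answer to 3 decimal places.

D = 0.2481² + 0.2636² + 0.2945² + 0.1938² = 0.06155 + 0.06948 + 0.08673 + 0.03756 = 0.25533 (working shown to 5 dp, full precision carried).
So 1 − D = 0.74467, i.e. 0.745 to 3 decimal places.

0.745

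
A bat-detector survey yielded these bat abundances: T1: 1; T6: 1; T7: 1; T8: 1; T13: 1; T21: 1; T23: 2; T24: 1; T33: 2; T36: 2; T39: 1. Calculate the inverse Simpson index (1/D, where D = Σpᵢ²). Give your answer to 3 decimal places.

Total N = 1+1+1+1+1+1+2+1+2+2+1 = 14, so the proportions are 0.0714286, 0.0714286, 0.0714286, 0.0714286, 0.0714286, 0.0714286, 0.1428571, 0.0714286, 0.1428571, 0.1428571, 0.0714286 (working shown to 7 dp, full precision carried).
D = 0.0714286² + 0.0714286² + 0.0714286² + 0.0714286² + 0.0714286² + 0.0714286² + 0.1428571² + 0.0714286² + 0.1428571² + 0.1428571² + 0.0714286² = 0.0051020 + 0.0051020 + 0.0051020 + 0.0051020 + 0.0051020 + 0.0051020 + 0.0204082 + 0.0051020 + 0.0204082 + 0.0204082 + 0.0051020 = 0.1020408.
So 1/D = 9.80000, i.e. 9.800 to 3 decimal places.

9.800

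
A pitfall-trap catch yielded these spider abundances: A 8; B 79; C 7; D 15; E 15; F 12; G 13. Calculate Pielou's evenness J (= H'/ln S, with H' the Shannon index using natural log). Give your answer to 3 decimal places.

Total N = 8+79+7+15+15+12+13 = 149, so the proportions are 0.05369, 0.5302, 0.04698, 0.10067, 0.10067, 0.08054, 0.08725 (working shown to 5 dp, full precision carried).
H' = −Σ pᵢ ln pᵢ = −((-0.15702) + (-0.33641) + (-0.14367) + (-0.23113) + (-0.23113) + (-0.20288) + (-0.21280)) = 1.51503.
With S = 7 species, ln S = 1.94591, so J = 1.51503/1.94591 = 0.77857, i.e. 0.779 to 3 decimal places.

0.779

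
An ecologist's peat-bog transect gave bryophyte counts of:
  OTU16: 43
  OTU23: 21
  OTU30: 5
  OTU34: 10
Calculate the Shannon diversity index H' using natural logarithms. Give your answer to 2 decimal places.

Total N = 43+21+5+10 = 79, so the proportions are 0.5443, 0.2658, 0.0633, 0.1266 (working shown to 4 dp, full precision carried).
Each pᵢ ln pᵢ term: 0.5443×(-0.6082)=-0.3311, 0.2658×(-1.3249)=-0.3522, 0.0633×(-2.7600)=-0.1747, 0.1266×(-2.0669)=-0.2616.
Sum = -1.1196, so H' = 1.12.

1.12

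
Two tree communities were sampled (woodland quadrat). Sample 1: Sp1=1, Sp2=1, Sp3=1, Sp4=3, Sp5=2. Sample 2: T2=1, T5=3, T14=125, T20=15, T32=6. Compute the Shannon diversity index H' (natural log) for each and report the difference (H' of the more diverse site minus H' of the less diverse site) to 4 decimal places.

0.8716

Sample 1: N=8, proportions 0.125, 0.125, 0.125, 0.375, 0.25, giving H' = 1.494175 (working shown to 6 dp, full precision carried).
Sample 2: N=150, proportions 0.006667, 0.02, 0.833333, 0.1, 0.04, giving H' = 0.622593.
Difference = |1.494175 − 0.622593| = 0.871582, i.e. 0.8716 to 4 decimal places.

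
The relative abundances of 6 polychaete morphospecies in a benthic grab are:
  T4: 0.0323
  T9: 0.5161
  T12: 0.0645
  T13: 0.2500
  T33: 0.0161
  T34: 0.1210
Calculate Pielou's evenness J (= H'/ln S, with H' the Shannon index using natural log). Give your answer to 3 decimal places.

H' = −Σ pᵢ ln pᵢ = −((-0.11088) + (-0.34138) + (-0.17680) + (-0.34657) + (-0.06648) + (-0.25555)) = 1.29765 (working shown to 5 dp, full precision carried).
With S = 6 species, ln S = 1.79176, so J = 1.29765/1.79176 = 0.72423, i.e. 0.724 to 3 decimal places.

0.724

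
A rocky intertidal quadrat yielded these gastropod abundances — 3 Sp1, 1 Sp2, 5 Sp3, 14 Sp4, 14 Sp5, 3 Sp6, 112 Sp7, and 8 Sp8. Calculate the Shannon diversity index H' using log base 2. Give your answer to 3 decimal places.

Total N = 3+1+5+14+14+3+112+8 = 160, so the proportions are 0.01875, 0.00625, 0.03125, 0.0875, 0.0875, 0.01875, 0.7, 0.05 (working shown to 6 dp, full precision carried).
Each pᵢ log₂ pᵢ term: 0.01875×(-5.736966)=-0.107568, 0.00625×(-7.321928)=-0.045762, 0.03125×(-5.000000)=-0.156250, 0.0875×(-3.514573)=-0.307525, 0.0875×(-3.514573)=-0.307525, 0.01875×(-5.736966)=-0.107568, 0.7×(-0.514573)=-0.360201, 0.05×(-4.321928)=-0.216096.
Sum = -1.608496, so H' = 1.608.

1.608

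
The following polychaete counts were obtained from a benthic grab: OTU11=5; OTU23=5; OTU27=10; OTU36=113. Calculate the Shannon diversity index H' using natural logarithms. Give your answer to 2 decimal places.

Total N = 5+5+10+113 = 133, so the proportions are 0.0376, 0.0376, 0.0752, 0.8496 (working shown to 4 dp, full precision carried).
Each pᵢ ln pᵢ term: 0.0376×(-3.2809)=-0.1233, 0.0376×(-3.2809)=-0.1233, 0.0752×(-2.5878)=-0.1946, 0.8496×(-0.1630)=-0.1385.
Sum = -0.5797, so H' = 0.58.

0.58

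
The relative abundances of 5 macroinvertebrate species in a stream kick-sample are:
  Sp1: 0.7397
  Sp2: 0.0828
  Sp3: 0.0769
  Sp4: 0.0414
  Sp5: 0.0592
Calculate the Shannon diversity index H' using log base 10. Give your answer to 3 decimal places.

Each pᵢ log₁₀ pᵢ term (working shown to 5 dp, full precision carried): 0.7397×(-0.13094)=-0.09686, 0.0828×(-1.08197)=-0.08959, 0.0769×(-1.11407)=-0.08567, 0.0414×(-1.38300)=-0.05726, 0.0592×(-1.22768)=-0.07268.
Sum = -0.40205, so H' = 0.402.

0.402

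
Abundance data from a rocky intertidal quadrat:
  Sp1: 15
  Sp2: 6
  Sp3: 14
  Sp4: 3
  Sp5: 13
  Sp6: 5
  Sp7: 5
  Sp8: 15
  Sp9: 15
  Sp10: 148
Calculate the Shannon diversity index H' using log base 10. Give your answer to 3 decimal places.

0.631

Total N = 15+6+14+3+13+5+5+15+15+148 = 239, so the proportions are 0.06276, 0.0251, 0.05858, 0.01255, 0.05439, 0.02092, 0.02092, 0.06276, 0.06276, 0.61925 (working shown to 5 dp, full precision carried).
Each pᵢ log₁₀ pᵢ term: 0.06276×(-1.20231)=-0.07546, 0.0251×(-1.60025)=-0.04017, 0.05858×(-1.23227)=-0.07218, 0.01255×(-1.90128)=-0.02387, 0.05439×(-1.26445)=-0.06878, 0.02092×(-1.67943)=-0.03513, 0.02092×(-1.67943)=-0.03513, 0.06276×(-1.20231)=-0.07546, 0.06276×(-1.20231)=-0.07546, 0.61925×(-0.20814)=-0.12889.
Sum = -0.63053, so H' = 0.631.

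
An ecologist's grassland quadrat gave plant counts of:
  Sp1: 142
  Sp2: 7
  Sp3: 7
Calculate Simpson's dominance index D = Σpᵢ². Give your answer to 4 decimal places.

0.8326

Total N = 142+7+7 = 156, so the proportions are 0.910256, 0.044872, 0.044872 (working shown to 6 dp, full precision carried).
D = 0.910256² + 0.044872² + 0.044872² = 0.828567 + 0.002013 + 0.002013 = 0.832594.
To 4 decimal places, D = 0.8326.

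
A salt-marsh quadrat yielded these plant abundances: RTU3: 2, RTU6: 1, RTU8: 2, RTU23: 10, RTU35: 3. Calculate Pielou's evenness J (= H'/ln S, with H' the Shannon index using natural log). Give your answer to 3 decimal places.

Total N = 2+1+2+10+3 = 18, so the proportions are 0.11111, 0.05556, 0.11111, 0.55556, 0.16667 (working shown to 5 dp, full precision carried).
H' = −Σ pᵢ ln pᵢ = −((-0.24414) + (-0.16058) + (-0.24414) + (-0.32655) + (-0.29863)) = 1.27402.
With S = 5 species, ln S = 1.60944, so J = 1.27402/1.60944 = 0.79160, i.e. 0.792 to 3 decimal places.

0.792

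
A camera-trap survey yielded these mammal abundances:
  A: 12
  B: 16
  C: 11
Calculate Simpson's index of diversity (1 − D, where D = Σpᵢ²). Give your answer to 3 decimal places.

0.657

Total N = 12+16+11 = 39, so the proportions are 0.30769, 0.41026, 0.28205 (working shown to 5 dp, full precision carried).
D = 0.30769² + 0.41026² + 0.28205² = 0.09467 + 0.16831 + 0.07955 = 0.34254.
So 1 − D = 0.65746, i.e. 0.657 to 3 decimal places.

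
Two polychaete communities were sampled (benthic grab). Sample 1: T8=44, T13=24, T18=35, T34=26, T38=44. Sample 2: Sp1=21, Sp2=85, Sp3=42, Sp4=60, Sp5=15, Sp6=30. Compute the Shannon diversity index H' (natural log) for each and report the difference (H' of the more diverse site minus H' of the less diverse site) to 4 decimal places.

0.0542

Sample 1: N=173, proportions 0.254335, 0.138728, 0.202312, 0.150289, 0.254335, giving H' = 1.578554 (working shown to 6 dp, full precision carried).
Sample 2: N=253, proportions 0.083004, 0.335968, 0.166008, 0.237154, 0.059289, 0.118577, giving H' = 1.632758.
Difference = |1.578554 − 1.632758| = 0.054204, i.e. 0.0542 to 4 decimal places.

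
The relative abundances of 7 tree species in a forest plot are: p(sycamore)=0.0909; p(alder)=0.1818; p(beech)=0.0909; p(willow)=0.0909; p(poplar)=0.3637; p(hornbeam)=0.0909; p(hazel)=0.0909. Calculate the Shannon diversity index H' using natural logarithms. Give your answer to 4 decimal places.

1.7677

Each pᵢ ln pᵢ term (working shown to 6 dp, full precision carried): 0.0909×(-2.397995)=-0.217978, 0.1818×(-1.704848)=-0.309941, 0.0909×(-2.397995)=-0.217978, 0.0909×(-2.397995)=-0.217978, 0.3637×(-1.011426)=-0.367856, 0.0909×(-2.397995)=-0.217978, 0.0909×(-2.397995)=-0.217978.
Sum = -1.767686, so H' = 1.7677.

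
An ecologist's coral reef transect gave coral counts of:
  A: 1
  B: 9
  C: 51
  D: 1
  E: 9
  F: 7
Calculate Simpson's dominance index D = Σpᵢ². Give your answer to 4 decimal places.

Total N = 1+9+51+1+9+7 = 78, so the proportions are 0.012821, 0.115385, 0.653846, 0.012821, 0.115385, 0.089744 (working shown to 6 dp, full precision carried).
D = 0.012821² + 0.115385² + 0.653846² + 0.012821² + 0.115385² + 0.089744² = 0.000164 + 0.013314 + 0.427515 + 0.000164 + 0.013314 + 0.008054 = 0.462525.
To 4 decimal places, D = 0.4625.

0.4625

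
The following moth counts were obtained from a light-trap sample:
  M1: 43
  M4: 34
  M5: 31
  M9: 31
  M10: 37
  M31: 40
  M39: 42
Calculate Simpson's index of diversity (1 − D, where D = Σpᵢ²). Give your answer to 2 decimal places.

0.85

Total N = 43+34+31+31+37+40+42 = 258, so the proportions are 0.1667, 0.1318, 0.1202, 0.1202, 0.1434, 0.155, 0.1628 (working shown to 4 dp, full precision carried).
D = 0.1667² + 0.1318² + 0.1202² + 0.1202² + 0.1434² + 0.155² + 0.1628² = 0.0278 + 0.0174 + 0.0144 + 0.0144 + 0.0206 + 0.0240 + 0.0265 = 0.1451.
So 1 − D = 0.8549, i.e. 0.85 to 2 decimal places.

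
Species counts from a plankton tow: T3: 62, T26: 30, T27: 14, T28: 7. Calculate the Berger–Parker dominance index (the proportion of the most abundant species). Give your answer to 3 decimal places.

Total N = 62+30+14+7 = 113, so the proportions are 0.54867, 0.26549, 0.12389, 0.06195 (working shown to 5 dp, full precision carried).
The largest proportion is 0.54867, i.e. d = 0.549 to 3 decimal places.

0.549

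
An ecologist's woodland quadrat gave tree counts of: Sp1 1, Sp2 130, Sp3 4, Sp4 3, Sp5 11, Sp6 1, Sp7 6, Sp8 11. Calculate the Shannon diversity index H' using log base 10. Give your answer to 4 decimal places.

0.3890

Total N = 1+130+4+3+11+1+6+11 = 167, so the proportions are 0.005988, 0.778443, 0.023952, 0.017964, 0.065868, 0.005988, 0.035928, 0.065868 (working shown to 6 dp, full precision carried).
Each pᵢ log₁₀ pᵢ term: 0.005988×(-2.222716)=-0.013310, 0.778443×(-0.108773)=-0.084674, 0.023952×(-1.620656)=-0.038818, 0.017964×(-1.745595)=-0.031358, 0.065868×(-1.181324)=-0.077812, 0.005988×(-2.222716)=-0.013310, 0.035928×(-1.444565)=-0.051901, 0.065868×(-1.181324)=-0.077812.
Sum = -0.388993, so H' = 0.3890.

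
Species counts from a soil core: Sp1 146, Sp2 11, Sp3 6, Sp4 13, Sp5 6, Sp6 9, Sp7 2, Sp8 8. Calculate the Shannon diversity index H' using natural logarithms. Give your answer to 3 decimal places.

Total N = 146+11+6+13+6+9+2+8 = 201, so the proportions are 0.72637, 0.05473, 0.02985, 0.06468, 0.02985, 0.04478, 0.00995, 0.0398 (working shown to 5 dp, full precision carried).
Each pᵢ ln pᵢ term: 0.72637×(-0.31970)=-0.23222, 0.05473×(-2.90541)=-0.15900, 0.02985×(-3.51155)=-0.10482, 0.06468×(-2.73836)=-0.17711, 0.02985×(-3.51155)=-0.10482, 0.04478×(-3.10608)=-0.13908, 0.00995×(-4.61016)=-0.04587, 0.0398×(-3.22386)=-0.12831.
Sum = -1.09124, so H' = 1.091.

1.091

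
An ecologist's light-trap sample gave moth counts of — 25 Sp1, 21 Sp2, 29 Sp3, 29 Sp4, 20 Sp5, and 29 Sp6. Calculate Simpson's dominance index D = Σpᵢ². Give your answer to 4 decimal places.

Total N = 25+21+29+29+20+29 = 153, so the proportions are 0.163399, 0.137255, 0.189542, 0.189542, 0.130719, 0.189542 (working shown to 6 dp, full precision carried).
D = 0.163399² + 0.137255² + 0.189542² + 0.189542² + 0.130719² + 0.189542² = 0.026699 + 0.018839 + 0.035926 + 0.035926 + 0.017087 + 0.035926 = 0.170405.
To 4 decimal places, D = 0.1704.

0.1704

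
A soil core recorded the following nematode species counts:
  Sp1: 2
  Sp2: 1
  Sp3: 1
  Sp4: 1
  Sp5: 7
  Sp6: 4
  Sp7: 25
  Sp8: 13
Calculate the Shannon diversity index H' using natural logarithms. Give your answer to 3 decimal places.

1.501

Total N = 2+1+1+1+7+4+25+13 = 54, so the proportions are 0.03704, 0.01852, 0.01852, 0.01852, 0.12963, 0.07407, 0.46296, 0.24074 (working shown to 5 dp, full precision carried).
Each pᵢ ln pᵢ term: 0.03704×(-3.29584)=-0.12207, 0.01852×(-3.98898)=-0.07387, 0.01852×(-3.98898)=-0.07387, 0.01852×(-3.98898)=-0.07387, 0.12963×(-2.04307)=-0.26484, 0.07407×(-2.60269)=-0.19279, 0.46296×(-0.77011)=-0.35653, 0.24074×(-1.42403)=-0.34282.
Sum = -1.50067, so H' = 1.501.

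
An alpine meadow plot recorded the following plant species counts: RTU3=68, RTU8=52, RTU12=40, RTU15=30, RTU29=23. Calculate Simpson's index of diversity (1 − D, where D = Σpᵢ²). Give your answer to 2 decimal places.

Total N = 68+52+40+30+23 = 213, so the proportions are 0.3192, 0.2441, 0.1878, 0.1408, 0.108 (working shown to 4 dp, full precision carried).
D = 0.3192² + 0.2441² + 0.1878² + 0.1408² + 0.108² = 0.1019 + 0.0596 + 0.0353 + 0.0198 + 0.0117 = 0.2283.
So 1 − D = 0.7717, i.e. 0.77 to 2 decimal places.

0.77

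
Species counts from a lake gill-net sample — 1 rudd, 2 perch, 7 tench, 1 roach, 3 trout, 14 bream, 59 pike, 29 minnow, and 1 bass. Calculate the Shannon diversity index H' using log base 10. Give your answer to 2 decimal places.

Total N = 1+2+7+1+3+14+59+29+1 = 117, so the proportions are 0.0085, 0.0171, 0.0598, 0.0085, 0.0256, 0.1197, 0.5043, 0.2479, 0.0085 (working shown to 4 dp, full precision carried).
Each pᵢ log₁₀ pᵢ term: 0.0085×(-2.0682)=-0.0177, 0.0171×(-1.7672)=-0.0302, 0.0598×(-1.2231)=-0.0732, 0.0085×(-2.0682)=-0.0177, 0.0256×(-1.5911)=-0.0408, 0.1197×(-0.9221)=-0.1103, 0.5043×(-0.2973)=-0.1499, 0.2479×(-0.6058)=-0.1502, 0.0085×(-2.0682)=-0.0177.
Sum = -0.6076, so H' = 0.61.

0.61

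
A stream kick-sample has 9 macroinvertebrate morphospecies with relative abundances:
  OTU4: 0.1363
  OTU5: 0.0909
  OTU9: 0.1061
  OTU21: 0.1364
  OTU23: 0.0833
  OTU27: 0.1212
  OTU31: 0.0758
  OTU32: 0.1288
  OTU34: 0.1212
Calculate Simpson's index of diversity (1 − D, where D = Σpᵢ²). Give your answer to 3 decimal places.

D = 0.1363² + 0.0909² + 0.1061² + 0.1364² + 0.0833² + 0.1212² + 0.0758² + 0.1288² + 0.1212² = 0.01858 + 0.00826 + 0.01126 + 0.01860 + 0.00694 + 0.01469 + 0.00575 + 0.01659 + 0.01469 = 0.11536 (working shown to 5 dp, full precision carried).
So 1 − D = 0.88464, i.e. 0.885 to 3 decimal places.

0.885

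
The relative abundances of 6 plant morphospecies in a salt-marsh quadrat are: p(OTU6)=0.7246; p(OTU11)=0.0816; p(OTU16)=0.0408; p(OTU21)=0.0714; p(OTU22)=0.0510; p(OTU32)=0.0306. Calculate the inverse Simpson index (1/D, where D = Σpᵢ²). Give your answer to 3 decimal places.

1.845

D = 0.7246² + 0.0816² + 0.0408² + 0.0714² + 0.051² + 0.0306² = 0.525045 + 0.006659 + 0.001665 + 0.005098 + 0.002601 + 0.000936 = 0.542004 (working shown to 6 dp, full precision carried).
So 1/D = 1.84501, i.e. 1.845 to 3 decimal places.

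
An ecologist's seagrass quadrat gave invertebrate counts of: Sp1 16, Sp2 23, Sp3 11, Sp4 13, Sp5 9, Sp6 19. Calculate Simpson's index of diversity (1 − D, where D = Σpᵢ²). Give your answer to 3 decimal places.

0.817

Total N = 16+23+11+13+9+19 = 91, so the proportions are 0.17582, 0.25275, 0.12088, 0.14286, 0.0989, 0.20879 (working shown to 5 dp, full precision carried).
D = 0.17582² + 0.25275² + 0.12088² + 0.14286² + 0.0989² + 0.20879² = 0.03091 + 0.06388 + 0.01461 + 0.02041 + 0.00978 + 0.04359 = 0.18319.
So 1 − D = 0.81681, i.e. 0.817 to 3 decimal places.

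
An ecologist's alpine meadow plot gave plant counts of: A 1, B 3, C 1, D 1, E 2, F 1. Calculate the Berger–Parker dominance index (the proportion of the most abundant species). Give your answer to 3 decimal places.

Total N = 1+3+1+1+2+1 = 9, so the proportions are 0.11111, 0.33333, 0.11111, 0.11111, 0.22222, 0.11111 (working shown to 5 dp, full precision carried).
The largest proportion is 0.33333, i.e. d = 0.333 to 3 decimal places.

0.333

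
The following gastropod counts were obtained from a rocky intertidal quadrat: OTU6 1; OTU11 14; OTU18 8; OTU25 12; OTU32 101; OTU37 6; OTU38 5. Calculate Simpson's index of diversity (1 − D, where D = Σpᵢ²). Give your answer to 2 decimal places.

0.51

Total N = 1+14+8+12+101+6+5 = 147, so the proportions are 0.0068, 0.0952, 0.0544, 0.0816, 0.6871, 0.0408, 0.034 (working shown to 4 dp, full precision carried).
D = 0.0068² + 0.0952² + 0.0544² + 0.0816² + 0.6871² + 0.0408² + 0.034² = 0.0000 + 0.0091 + 0.0030 + 0.0067 + 0.4721 + 0.0017 + 0.0012 = 0.4936.
So 1 − D = 0.5064, i.e. 0.51 to 2 decimal places.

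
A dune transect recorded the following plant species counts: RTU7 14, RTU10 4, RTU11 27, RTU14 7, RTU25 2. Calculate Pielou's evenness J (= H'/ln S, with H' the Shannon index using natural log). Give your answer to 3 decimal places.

0.793

Total N = 14+4+27+7+2 = 54, so the proportions are 0.25926, 0.07407, 0.5, 0.12963, 0.03704 (working shown to 5 dp, full precision carried).
H' = −Σ pᵢ ln pᵢ = −((-0.34998) + (-0.19279) + (-0.34657) + (-0.26484) + (-0.12207)) = 1.27626.
With S = 5 species, ln S = 1.60944, so J = 1.27626/1.60944 = 0.79298, i.e. 0.793 to 3 decimal places.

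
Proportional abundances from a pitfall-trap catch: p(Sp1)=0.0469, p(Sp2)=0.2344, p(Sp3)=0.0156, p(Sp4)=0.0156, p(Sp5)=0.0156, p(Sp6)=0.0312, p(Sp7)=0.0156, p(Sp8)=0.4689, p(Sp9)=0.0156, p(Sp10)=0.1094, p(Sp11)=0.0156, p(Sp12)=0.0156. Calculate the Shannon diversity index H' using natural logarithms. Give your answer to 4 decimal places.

Each pᵢ ln pᵢ term (working shown to 6 dp, full precision carried): 0.0469×(-3.059738)=-0.143502, 0.2344×(-1.450726)=-0.340050, 0.0156×(-4.160484)=-0.064904, 0.0156×(-4.160484)=-0.064904, 0.0156×(-4.160484)=-0.064904, 0.0312×(-3.467337)=-0.108181, 0.0156×(-4.160484)=-0.064904, 0.4689×(-0.757366)=-0.355129, 0.0156×(-4.160484)=-0.064904, 0.1094×(-2.212744)=-0.242074, 0.0156×(-4.160484)=-0.064904, 0.0156×(-4.160484)=-0.064904.
Sum = -1.643261, so H' = 1.6433.

1.6433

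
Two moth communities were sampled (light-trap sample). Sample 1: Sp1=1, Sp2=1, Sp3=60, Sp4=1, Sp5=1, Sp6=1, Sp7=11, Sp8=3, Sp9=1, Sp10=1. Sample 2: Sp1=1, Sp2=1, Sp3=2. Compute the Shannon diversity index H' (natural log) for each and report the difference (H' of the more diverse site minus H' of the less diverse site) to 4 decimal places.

0.0444

Sample 1: N=81, proportions 0.012346, 0.012346, 0.740741, 0.012346, 0.012346, 0.012346, 0.135802, 0.037037, 0.012346, 0.012346, giving H' = 0.995272 (working shown to 6 dp, full precision carried).
Sample 2: N=4, proportions 0.25, 0.25, 0.5, giving H' = 1.039721.
Difference = |0.995272 − 1.039721| = 0.044449, i.e. 0.0444 to 4 decimal places.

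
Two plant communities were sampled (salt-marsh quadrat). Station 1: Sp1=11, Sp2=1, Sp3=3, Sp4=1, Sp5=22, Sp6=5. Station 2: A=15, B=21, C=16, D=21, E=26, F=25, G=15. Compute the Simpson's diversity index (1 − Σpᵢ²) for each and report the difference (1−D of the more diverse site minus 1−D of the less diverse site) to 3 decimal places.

0.197

Station 1: N=43, proportions 0.255814, 0.0232558, 0.0697674, 0.0232558, 0.5116279, 0.1162791, giving 1−D = 0.6533261 (working shown to 7 dp, full precision carried).
Station 2: N=139, proportions 0.1079137, 0.1510791, 0.1151079, 0.1510791, 0.1870504, 0.1798561, 0.1079137, giving 1−D = 0.8504736.
Difference = |0.6533261 − 0.8504736| = 0.1971475, i.e. 0.197 to 3 decimal places.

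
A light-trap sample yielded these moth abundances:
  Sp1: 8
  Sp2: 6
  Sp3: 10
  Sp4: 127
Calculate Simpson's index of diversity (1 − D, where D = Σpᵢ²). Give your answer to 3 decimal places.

Total N = 8+6+10+127 = 151, so the proportions are 0.05298, 0.03974, 0.06623, 0.84106 (working shown to 5 dp, full precision carried).
D = 0.05298² + 0.03974² + 0.06623² + 0.84106² = 0.00281 + 0.00158 + 0.00439 + 0.70738 = 0.71615.
So 1 − D = 0.28385, i.e. 0.284 to 3 decimal places.

0.284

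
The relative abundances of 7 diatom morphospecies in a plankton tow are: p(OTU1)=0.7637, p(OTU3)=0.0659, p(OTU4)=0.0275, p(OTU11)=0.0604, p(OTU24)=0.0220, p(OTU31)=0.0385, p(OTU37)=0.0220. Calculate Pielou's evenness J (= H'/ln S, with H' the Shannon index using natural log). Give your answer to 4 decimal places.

H' = −Σ pᵢ ln pᵢ = −((-0.205878) + (-0.179223) + (-0.098823) + (-0.169529) + (-0.083968) + (-0.125398) + (-0.083968)) = 0.946787 (working shown to 6 dp, full precision carried).
With S = 7 species, ln S = 1.945910, so J = 0.946787/1.945910 = 0.486552, i.e. 0.4866 to 4 decimal places.

0.4866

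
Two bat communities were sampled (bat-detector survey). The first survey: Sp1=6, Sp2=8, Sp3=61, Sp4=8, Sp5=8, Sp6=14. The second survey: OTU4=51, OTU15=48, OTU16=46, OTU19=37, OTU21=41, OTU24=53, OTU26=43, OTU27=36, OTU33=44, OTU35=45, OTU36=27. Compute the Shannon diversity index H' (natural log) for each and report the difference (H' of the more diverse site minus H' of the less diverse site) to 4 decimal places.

The first survey: N=105, proportions 0.057143, 0.07619, 0.580952, 0.07619, 0.07619, 0.133333, giving H' = 1.336177 (working shown to 6 dp, full precision carried).
The second survey: N=471, proportions 0.10828, 0.101911, 0.097665, 0.078556, 0.087049, 0.112527, 0.091295, 0.076433, 0.093418, 0.095541, 0.057325, giving H' = 2.383575.
Difference = |1.336177 − 2.383575| = 1.047398, i.e. 1.0474 to 4 decimal places.

1.0474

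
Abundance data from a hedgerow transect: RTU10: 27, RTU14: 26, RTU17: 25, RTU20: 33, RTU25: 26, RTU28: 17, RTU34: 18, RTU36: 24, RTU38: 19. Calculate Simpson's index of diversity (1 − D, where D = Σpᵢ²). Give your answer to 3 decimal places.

Total N = 27+26+25+33+26+17+18+24+19 = 215, so the proportions are 0.12558, 0.12093, 0.11628, 0.15349, 0.12093, 0.07907, 0.08372, 0.11163, 0.08837 (working shown to 5 dp, full precision carried).
D = 0.12558² + 0.12093² + 0.11628² + 0.15349² + 0.12093² + 0.07907² + 0.08372² + 0.11163² + 0.08837² = 0.01577 + 0.01462 + 0.01352 + 0.02356 + 0.01462 + 0.00625 + 0.00701 + 0.01246 + 0.00781 = 0.11563.
So 1 − D = 0.88437, i.e. 0.884 to 3 decimal places.

0.884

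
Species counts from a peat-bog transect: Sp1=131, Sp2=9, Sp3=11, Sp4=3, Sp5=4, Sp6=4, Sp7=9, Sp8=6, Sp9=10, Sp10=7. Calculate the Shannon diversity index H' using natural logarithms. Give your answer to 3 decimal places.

1.318

Total N = 131+9+11+3+4+4+9+6+10+7 = 194, so the proportions are 0.67526, 0.04639, 0.0567, 0.01546, 0.02062, 0.02062, 0.04639, 0.03093, 0.05155, 0.03608 (working shown to 5 dp, full precision carried).
Each pᵢ ln pᵢ term: 0.67526×(-0.39266)=-0.26515, 0.04639×(-3.07063)=-0.14245, 0.0567×(-2.86996)=-0.16273, 0.01546×(-4.16925)=-0.06447, 0.02062×(-3.88156)=-0.08003, 0.02062×(-3.88156)=-0.08003, 0.04639×(-3.07063)=-0.14245, 0.03093×(-3.47610)=-0.10751, 0.05155×(-2.96527)=-0.15285, 0.03608×(-3.32195)=-0.11986.
Sum = -1.31754, so H' = 1.318.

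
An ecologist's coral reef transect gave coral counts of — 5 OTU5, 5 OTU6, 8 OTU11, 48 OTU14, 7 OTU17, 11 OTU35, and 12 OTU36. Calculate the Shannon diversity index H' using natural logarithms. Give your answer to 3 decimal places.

Total N = 5+5+8+48+7+11+12 = 96, so the proportions are 0.05208, 0.05208, 0.08333, 0.5, 0.07292, 0.11458, 0.125 (working shown to 5 dp, full precision carried).
Each pᵢ ln pᵢ term: 0.05208×(-2.95491)=-0.15390, 0.05208×(-2.95491)=-0.15390, 0.08333×(-2.48491)=-0.20708, 0.5×(-0.69315)=-0.34657, 0.07292×(-2.61844)=-0.19093, 0.11458×(-2.16645)=-0.24824, 0.125×(-2.07944)=-0.25993.
Sum = -1.56055, so H' = 1.561.

1.561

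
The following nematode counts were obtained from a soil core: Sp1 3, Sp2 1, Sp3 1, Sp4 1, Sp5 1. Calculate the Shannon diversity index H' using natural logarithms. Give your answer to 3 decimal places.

Total N = 3+1+1+1+1 = 7, so the proportions are 0.42857, 0.14286, 0.14286, 0.14286, 0.14286 (working shown to 5 dp, full precision carried).
Each pᵢ ln pᵢ term: 0.42857×(-0.84730)=-0.36313, 0.14286×(-1.94591)=-0.27799, 0.14286×(-1.94591)=-0.27799, 0.14286×(-1.94591)=-0.27799, 0.14286×(-1.94591)=-0.27799.
Sum = -1.47508, so H' = 1.475.

1.475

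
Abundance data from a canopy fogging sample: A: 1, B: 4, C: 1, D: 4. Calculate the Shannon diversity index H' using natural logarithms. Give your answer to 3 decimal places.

Total N = 1+4+1+4 = 10, so the proportions are 0.1, 0.4, 0.1, 0.4 (working shown to 5 dp, full precision carried).
Each pᵢ ln pᵢ term: 0.1×(-2.30259)=-0.23026, 0.4×(-0.91629)=-0.36652, 0.1×(-2.30259)=-0.23026, 0.4×(-0.91629)=-0.36652.
Sum = -1.19355, so H' = 1.194.

1.194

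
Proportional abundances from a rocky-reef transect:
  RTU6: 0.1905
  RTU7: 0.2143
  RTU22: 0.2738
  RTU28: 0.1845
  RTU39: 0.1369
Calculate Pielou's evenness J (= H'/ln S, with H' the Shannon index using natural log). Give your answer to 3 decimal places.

0.985

H' = −Σ pᵢ ln pᵢ = −((-0.31587) + (-0.33010) + (-0.35467) + (-0.31182) + (-0.27223)) = 1.58469 (working shown to 5 dp, full precision carried).
With S = 5 species, ln S = 1.60944, so J = 1.58469/1.60944 = 0.98462, i.e. 0.985 to 3 decimal places.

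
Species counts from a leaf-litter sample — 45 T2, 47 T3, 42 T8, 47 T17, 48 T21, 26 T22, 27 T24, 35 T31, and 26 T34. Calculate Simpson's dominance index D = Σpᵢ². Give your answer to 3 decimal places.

0.117

Total N = 45+47+42+47+48+26+27+35+26 = 343, so the proportions are 0.1312, 0.13703, 0.12245, 0.13703, 0.13994, 0.0758, 0.07872, 0.10204, 0.0758 (working shown to 5 dp, full precision carried).
D = 0.1312² + 0.13703² + 0.12245² + 0.13703² + 0.13994² + 0.0758² + 0.07872² + 0.10204² + 0.0758² = 0.01721 + 0.01878 + 0.01499 + 0.01878 + 0.01958 + 0.00575 + 0.00620 + 0.01041 + 0.00575 = 0.11744.
To 3 decimal places, D = 0.117.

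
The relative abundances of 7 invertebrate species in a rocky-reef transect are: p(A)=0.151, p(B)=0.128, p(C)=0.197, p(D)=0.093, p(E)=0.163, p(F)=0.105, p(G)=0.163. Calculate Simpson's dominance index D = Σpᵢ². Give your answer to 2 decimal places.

0.15

D = 0.151² + 0.128² + 0.197² + 0.093² + 0.163² + 0.105² + 0.163² = 0.0228 + 0.0164 + 0.0388 + 0.0086 + 0.0266 + 0.0110 + 0.0266 = 0.1508 (working shown to 4 dp, full precision carried).
To 2 decimal places, D = 0.15.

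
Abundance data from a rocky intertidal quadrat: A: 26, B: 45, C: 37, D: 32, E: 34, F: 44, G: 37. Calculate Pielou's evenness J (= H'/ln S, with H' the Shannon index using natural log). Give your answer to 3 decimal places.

0.993

Total N = 26+45+37+32+34+44+37 = 255, so the proportions are 0.10196, 0.17647, 0.1451, 0.12549, 0.13333, 0.17255, 0.1451 (working shown to 5 dp, full precision carried).
H' = −Σ pᵢ ln pᵢ = −((-0.23279) + (-0.30611) + (-0.28009) + (-0.26046) + (-0.26865) + (-0.30318) + (-0.28009)) = 1.93137.
With S = 7 species, ln S = 1.94591, so J = 1.93137/1.94591 = 0.99253, i.e. 0.993 to 3 decimal places.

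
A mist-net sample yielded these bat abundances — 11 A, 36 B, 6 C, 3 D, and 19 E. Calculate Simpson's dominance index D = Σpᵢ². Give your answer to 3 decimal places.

0.324

Total N = 11+36+6+3+19 = 75, so the proportions are 0.14667, 0.48, 0.08, 0.04, 0.25333 (working shown to 5 dp, full precision carried).
D = 0.14667² + 0.48² + 0.08² + 0.04² + 0.25333² = 0.02151 + 0.23040 + 0.00640 + 0.00160 + 0.06418 = 0.32409.
To 3 decimal places, D = 0.324.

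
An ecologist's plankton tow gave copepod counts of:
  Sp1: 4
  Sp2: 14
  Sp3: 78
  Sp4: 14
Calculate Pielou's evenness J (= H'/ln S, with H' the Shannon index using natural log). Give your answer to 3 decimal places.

Total N = 4+14+78+14 = 110, so the proportions are 0.03636, 0.12727, 0.70909, 0.12727 (working shown to 5 dp, full precision carried).
H' = −Σ pᵢ ln pᵢ = −((-0.12052) + (-0.26236) + (-0.24377) + (-0.26236)) = 0.88901.
With S = 4 species, ln S = 1.38629, so J = 0.88901/1.38629 = 0.64128, i.e. 0.641 to 3 decimal places.

0.641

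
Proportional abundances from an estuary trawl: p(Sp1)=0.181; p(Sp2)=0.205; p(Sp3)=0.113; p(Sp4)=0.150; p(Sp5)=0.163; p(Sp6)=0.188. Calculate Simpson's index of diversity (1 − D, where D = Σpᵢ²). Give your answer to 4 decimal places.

0.8280

D = 0.181² + 0.205² + 0.113² + 0.15² + 0.163² + 0.188² = 0.032761 + 0.042025 + 0.012769 + 0.022500 + 0.026569 + 0.035344 = 0.171968 (working shown to 6 dp, full precision carried).
So 1 − D = 0.828032, i.e. 0.8280 to 4 decimal places.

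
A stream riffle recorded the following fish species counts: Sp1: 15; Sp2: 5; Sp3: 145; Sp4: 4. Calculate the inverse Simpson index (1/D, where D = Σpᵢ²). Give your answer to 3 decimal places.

1.341

Total N = 15+5+145+4 = 169, so the proportions are 0.088757, 0.029586, 0.857988, 0.023669 (working shown to 6 dp, full precision carried).
D = 0.088757² + 0.029586² + 0.857988² + 0.023669² = 0.007878 + 0.000875 + 0.736144 + 0.000560 = 0.745457.
So 1/D = 1.34146, i.e. 1.341 to 3 decimal places.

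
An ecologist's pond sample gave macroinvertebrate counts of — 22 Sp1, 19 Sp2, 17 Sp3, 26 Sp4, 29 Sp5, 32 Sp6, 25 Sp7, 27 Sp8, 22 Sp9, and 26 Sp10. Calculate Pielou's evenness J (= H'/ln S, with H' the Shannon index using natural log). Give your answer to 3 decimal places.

0.993

Total N = 22+19+17+26+29+32+25+27+22+26 = 245, so the proportions are 0.0898, 0.07755, 0.06939, 0.10612, 0.11837, 0.13061, 0.10204, 0.1102, 0.0898, 0.10612 (working shown to 5 dp, full precision carried).
H' = −Σ pᵢ ln pᵢ = −((-0.21643) + (-0.19828) + (-0.18513) + (-0.23805) + (-0.25259) + (-0.26586) + (-0.23290) + (-0.24305) + (-0.21643) + (-0.23805)) = 2.28677.
With S = 10 species, ln S = 2.30259, so J = 2.28677/2.30259 = 0.99313, i.e. 0.993 to 3 decimal places.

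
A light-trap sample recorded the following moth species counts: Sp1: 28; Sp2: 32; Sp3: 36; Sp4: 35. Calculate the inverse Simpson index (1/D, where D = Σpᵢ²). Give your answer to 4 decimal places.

3.9642

Total N = 28+32+36+35 = 131, so the proportions are 0.21374046, 0.24427481, 0.27480916, 0.26717557 (working shown to 8 dp, full precision carried).
D = 0.21374046² + 0.24427481² + 0.27480916² + 0.26717557² = 0.04568498 + 0.05967018 + 0.07552007 + 0.07138279 = 0.25225803.
So 1/D = 3.964195, i.e. 3.9642 to 4 decimal places.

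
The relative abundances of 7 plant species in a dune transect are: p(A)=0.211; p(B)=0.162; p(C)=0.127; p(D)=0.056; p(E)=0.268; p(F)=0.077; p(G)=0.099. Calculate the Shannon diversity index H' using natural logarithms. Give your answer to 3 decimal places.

Each pᵢ ln pᵢ term (working shown to 5 dp, full precision carried): 0.211×(-1.55590)=-0.32829, 0.162×(-1.82016)=-0.29487, 0.127×(-2.06357)=-0.26207, 0.056×(-2.88240)=-0.16141, 0.268×(-1.31677)=-0.35289, 0.077×(-2.56395)=-0.19742, 0.099×(-2.31264)=-0.22895.
Sum = -1.82592, so H' = 1.826.

1.826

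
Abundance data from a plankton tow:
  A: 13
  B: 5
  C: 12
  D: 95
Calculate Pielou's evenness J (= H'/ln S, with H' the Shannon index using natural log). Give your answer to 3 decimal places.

0.575

Total N = 13+5+12+95 = 125, so the proportions are 0.104, 0.04, 0.096, 0.76 (working shown to 5 dp, full precision carried).
H' = −Σ pᵢ ln pᵢ = −((-0.23539) + (-0.12876) + (-0.22497) + (-0.20857)) = 0.79768.
With S = 4 species, ln S = 1.38629, so J = 0.79768/1.38629 = 0.57541, i.e. 0.575 to 3 decimal places.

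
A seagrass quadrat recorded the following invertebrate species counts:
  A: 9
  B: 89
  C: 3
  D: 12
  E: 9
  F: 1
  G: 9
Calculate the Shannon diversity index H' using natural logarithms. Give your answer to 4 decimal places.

1.1561

Total N = 9+89+3+12+9+1+9 = 132, so the proportions are 0.068182, 0.674242, 0.022727, 0.090909, 0.068182, 0.007576, 0.068182 (working shown to 6 dp, full precision carried).
Each pᵢ ln pᵢ term: 0.068182×(-2.685577)=-0.183108, 0.674242×(-0.394166)=-0.265763, 0.022727×(-3.784190)=-0.086004, 0.090909×(-2.397895)=-0.217990, 0.068182×(-2.685577)=-0.183108, 0.007576×(-4.882802)=-0.036991, 0.068182×(-2.685577)=-0.183108.
Sum = -1.156071, so H' = 1.1561.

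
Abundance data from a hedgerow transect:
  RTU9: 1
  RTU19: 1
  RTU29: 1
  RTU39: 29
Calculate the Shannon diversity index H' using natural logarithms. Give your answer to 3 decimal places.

0.414

Total N = 1+1+1+29 = 32, so the proportions are 0.03125, 0.03125, 0.03125, 0.90625 (working shown to 5 dp, full precision carried).
Each pᵢ ln pᵢ term: 0.03125×(-3.46574)=-0.10830, 0.03125×(-3.46574)=-0.10830, 0.03125×(-3.46574)=-0.10830, 0.90625×(-0.09844)=-0.08921.
Sum = -0.41412, so H' = 0.414.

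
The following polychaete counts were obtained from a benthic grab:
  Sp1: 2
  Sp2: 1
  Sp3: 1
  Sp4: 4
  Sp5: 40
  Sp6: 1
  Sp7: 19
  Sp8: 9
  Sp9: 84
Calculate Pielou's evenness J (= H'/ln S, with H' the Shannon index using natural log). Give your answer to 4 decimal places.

Total N = 2+1+1+4+40+1+19+9+84 = 161, so the proportions are 0.012422, 0.006211, 0.006211, 0.024845, 0.248447, 0.006211, 0.118012, 0.055901, 0.521739 (working shown to 6 dp, full precision carried).
H' = −Σ pᵢ ln pᵢ = −((-0.054513) + (-0.031562) + (-0.031562) + (-0.091804) + (-0.345969) + (-0.031562) + (-0.252188) + (-0.161227) + (-0.339437)) = 1.339823.
With S = 9 species, ln S = 2.197225, so J = 1.339823/2.197225 = 0.609780, i.e. 0.6098 to 4 decimal places.

0.6098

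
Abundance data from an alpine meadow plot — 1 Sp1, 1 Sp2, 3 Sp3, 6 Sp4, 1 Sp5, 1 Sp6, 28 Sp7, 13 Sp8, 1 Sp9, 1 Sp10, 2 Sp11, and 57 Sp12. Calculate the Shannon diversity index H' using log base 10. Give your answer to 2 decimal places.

0.65

Total N = 1+1+3+6+1+1+28+13+1+1+2+57 = 115, so the proportions are 0.0087, 0.0087, 0.0261, 0.0522, 0.0087, 0.0087, 0.2435, 0.113, 0.0087, 0.0087, 0.0174, 0.4957 (working shown to 4 dp, full precision carried).
Each pᵢ log₁₀ pᵢ term: 0.0087×(-2.0607)=-0.0179, 0.0087×(-2.0607)=-0.0179, 0.0261×(-1.5836)=-0.0413, 0.0522×(-1.2825)=-0.0669, 0.0087×(-2.0607)=-0.0179, 0.0087×(-2.0607)=-0.0179, 0.2435×(-0.6135)=-0.1494, 0.113×(-0.9468)=-0.1070, 0.0087×(-2.0607)=-0.0179, 0.0087×(-2.0607)=-0.0179, 0.0174×(-1.7597)=-0.0306, 0.4957×(-0.3048)=-0.1511.
Sum = -0.6538, so H' = 0.65.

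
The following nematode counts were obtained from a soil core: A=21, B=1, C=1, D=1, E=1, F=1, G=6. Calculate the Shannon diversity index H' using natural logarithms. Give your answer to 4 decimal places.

Total N = 21+1+1+1+1+1+6 = 32, so the proportions are 0.65625, 0.03125, 0.03125, 0.03125, 0.03125, 0.03125, 0.1875 (working shown to 6 dp, full precision carried).
Each pᵢ ln pᵢ term: 0.65625×(-0.421213)=-0.276421, 0.03125×(-3.465736)=-0.108304, 0.03125×(-3.465736)=-0.108304, 0.03125×(-3.465736)=-0.108304, 0.03125×(-3.465736)=-0.108304, 0.03125×(-3.465736)=-0.108304, 0.1875×(-1.673976)=-0.313871.
Sum = -1.131813, so H' = 1.1318.

1.1318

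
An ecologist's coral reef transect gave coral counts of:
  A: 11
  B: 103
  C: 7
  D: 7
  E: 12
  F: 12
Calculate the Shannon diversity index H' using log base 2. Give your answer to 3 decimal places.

Total N = 11+103+7+7+12+12 = 152, so the proportions are 0.07237, 0.67763, 0.04605, 0.04605, 0.07895, 0.07895 (working shown to 5 dp, full precision carried).
Each pᵢ log₂ pᵢ term: 0.07237×(-3.78850)=-0.27417, 0.67763×(-0.56143)=-0.38044, 0.04605×(-4.44057)=-0.20450, 0.04605×(-4.44057)=-0.20450, 0.07895×(-3.66297)=-0.28918, 0.07895×(-3.66297)=-0.28918.
Sum = -1.64197, so H' = 1.642.

1.642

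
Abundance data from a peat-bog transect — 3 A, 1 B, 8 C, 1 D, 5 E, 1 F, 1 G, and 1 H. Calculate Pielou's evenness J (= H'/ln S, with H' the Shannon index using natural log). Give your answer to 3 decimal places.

Total N = 3+1+8+1+5+1+1+1 = 21, so the proportions are 0.14286, 0.04762, 0.38095, 0.04762, 0.2381, 0.04762, 0.04762, 0.04762 (working shown to 5 dp, full precision carried).
H' = −Σ pᵢ ln pᵢ = −((-0.27799) + (-0.14498) + (-0.36765) + (-0.14498) + (-0.34169) + (-0.14498) + (-0.14498) + (-0.14498)) = 1.71221.
With S = 8 species, ln S = 2.07944, so J = 1.71221/2.07944 = 0.82340, i.e. 0.823 to 3 decimal places.

0.823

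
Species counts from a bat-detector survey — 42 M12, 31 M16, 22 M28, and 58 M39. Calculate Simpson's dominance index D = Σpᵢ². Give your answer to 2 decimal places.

0.28

Total N = 42+31+22+58 = 153, so the proportions are 0.2745, 0.2026, 0.1438, 0.3791 (working shown to 4 dp, full precision carried).
D = 0.2745² + 0.2026² + 0.1438² + 0.3791² = 0.0754 + 0.0411 + 0.0207 + 0.1437 = 0.2808.
To 2 decimal places, D = 0.28.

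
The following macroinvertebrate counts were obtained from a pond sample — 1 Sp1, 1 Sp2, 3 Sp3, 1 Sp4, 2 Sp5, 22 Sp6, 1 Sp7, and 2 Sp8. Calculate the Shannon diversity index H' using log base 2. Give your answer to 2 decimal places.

Total N = 1+1+3+1+2+22+1+2 = 33, so the proportions are 0.0303, 0.0303, 0.0909, 0.0303, 0.0606, 0.6667, 0.0303, 0.0606 (working shown to 4 dp, full precision carried).
Each pᵢ log₂ pᵢ term: 0.0303×(-5.0444)=-0.1529, 0.0303×(-5.0444)=-0.1529, 0.0909×(-3.4594)=-0.3145, 0.0303×(-5.0444)=-0.1529, 0.0606×(-4.0444)=-0.2451, 0.6667×(-0.5850)=-0.3900, 0.0303×(-5.0444)=-0.1529, 0.0606×(-4.0444)=-0.2451.
Sum = -1.8061, so H' = 1.81.

1.81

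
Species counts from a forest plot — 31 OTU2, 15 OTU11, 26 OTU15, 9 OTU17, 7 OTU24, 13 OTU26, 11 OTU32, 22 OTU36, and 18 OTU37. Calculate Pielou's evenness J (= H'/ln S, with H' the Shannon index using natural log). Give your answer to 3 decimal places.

Total N = 31+15+26+9+7+13+11+22+18 = 152, so the proportions are 0.20395, 0.09868, 0.17105, 0.05921, 0.04605, 0.08553, 0.07237, 0.14474, 0.11842 (working shown to 5 dp, full precision carried).
H' = −Σ pᵢ ln pᵢ = −((-0.32425) + (-0.22854) + (-0.30204) + (-0.16737) + (-0.14175) + (-0.21030) + (-0.19004) + (-0.27975) + (-0.25265)) = 2.09670.
With S = 9 species, ln S = 2.19722, so J = 2.09670/2.19722 = 0.95425, i.e. 0.954 to 3 decimal places.

0.954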